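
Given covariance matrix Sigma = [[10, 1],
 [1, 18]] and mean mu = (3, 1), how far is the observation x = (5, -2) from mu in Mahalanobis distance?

Step 1 — centre the observation: (x - mu) = (2, -3).

Step 2 — invert Sigma. det(Sigma) = 10·18 - (1)² = 179.
  Sigma^{-1} = (1/det) · [[d, -b], [-b, a]] = [[0.1006, -0.0056],
 [-0.0056, 0.0559]].

Step 3 — form the quadratic (x - mu)^T · Sigma^{-1} · (x - mu):
  Sigma^{-1} · (x - mu) = (0.2179, -0.1788).
  (x - mu)^T · [Sigma^{-1} · (x - mu)] = (2)·(0.2179) + (-3)·(-0.1788) = 0.9721.

Step 4 — take square root: d = √(0.9721) ≈ 0.9859.

d(x, mu) = √(0.9721) ≈ 0.9859


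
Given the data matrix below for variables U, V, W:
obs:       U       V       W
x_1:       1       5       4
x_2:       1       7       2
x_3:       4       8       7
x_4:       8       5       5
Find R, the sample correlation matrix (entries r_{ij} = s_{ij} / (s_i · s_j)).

Step 1 — column means:
  mean(U) = (1 + 1 + 4 + 8) / 4 = 14/4 = 3.5
  mean(V) = (5 + 7 + 8 + 5) / 4 = 25/4 = 6.25
  mean(W) = (4 + 2 + 7 + 5) / 4 = 18/4 = 4.5

Step 2 — sample variances and covariances s[i,j] = (1/(n-1)) · Σ_k (x_{k,i} - mean_i) · (x_{k,j} - mean_j), with n-1 = 3:
  s[U,U] = ((-2.5)·(-2.5) + (-2.5)·(-2.5) + (0.5)·(0.5) + (4.5)·(4.5)) / 3 = 33/3 = 11
  s[U,V] = ((-2.5)·(-1.25) + (-2.5)·(0.75) + (0.5)·(1.75) + (4.5)·(-1.25)) / 3 = -3.5/3 = -1.1667
  s[U,W] = ((-2.5)·(-0.5) + (-2.5)·(-2.5) + (0.5)·(2.5) + (4.5)·(0.5)) / 3 = 11/3 = 3.6667
  s[V,V] = ((-1.25)·(-1.25) + (0.75)·(0.75) + (1.75)·(1.75) + (-1.25)·(-1.25)) / 3 = 6.75/3 = 2.25
  s[V,W] = ((-1.25)·(-0.5) + (0.75)·(-2.5) + (1.75)·(2.5) + (-1.25)·(0.5)) / 3 = 2.5/3 = 0.8333
  s[W,W] = ((-0.5)·(-0.5) + (-2.5)·(-2.5) + (2.5)·(2.5) + (0.5)·(0.5)) / 3 = 13/3 = 4.3333
  Sample standard deviations s_i = √(s[i,i]):
  s(U) = √(11) = 3.3166
  s(V) = √(2.25) = 1.5
  s(W) = √(4.3333) = 2.0817

Step 3 — r_{ij} = s_{ij} / (s_i · s_j):
  r[U,U] = 1 (diagonal).
  r[U,V] = -1.1667 / (3.3166 · 1.5) = -1.1667 / 4.9749 = -0.2345
  r[U,W] = 3.6667 / (3.3166 · 2.0817) = 3.6667 / 6.9041 = 0.5311
  r[V,V] = 1 (diagonal).
  r[V,W] = 0.8333 / (1.5 · 2.0817) = 0.8333 / 3.1225 = 0.2669
  r[W,W] = 1 (diagonal).

R is symmetric with unit diagonal. Assembling:

R = [[1, -0.2345, 0.5311],
 [-0.2345, 1, 0.2669],
 [0.5311, 0.2669, 1]]


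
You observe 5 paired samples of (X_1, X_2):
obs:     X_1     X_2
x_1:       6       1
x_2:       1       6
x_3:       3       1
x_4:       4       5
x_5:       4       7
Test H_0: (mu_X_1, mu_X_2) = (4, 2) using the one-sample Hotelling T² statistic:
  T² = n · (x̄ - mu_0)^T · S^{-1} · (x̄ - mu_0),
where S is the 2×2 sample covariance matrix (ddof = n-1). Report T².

Step 1 — sample mean vector:
  mean(X_1) = (6 + 1 + 3 + 4 + 4) / 5 = 18/5 = 3.6
  mean(X_2) = (1 + 6 + 1 + 5 + 7) / 5 = 20/5 = 4
  x̄ = (3.6, 4),  deviation x̄ - mu_0 = (3.6, 4) - (4, 2) = (-0.4, 2).

Step 2 — sample covariance matrix, S[i,j] = (1/(n-1)) · Σ_k (x_{k,i} - mean_i) · (x_{k,j} - mean_j), divisor n-1 = 4:
  S[X_1,X_1] = ((2.4)·(2.4) + (-2.6)·(-2.6) + (-0.6)·(-0.6) + (0.4)·(0.4) + (0.4)·(0.4)) / 4 = 13.2/4 = 3.3
  S[X_1,X_2] = ((2.4)·(-3) + (-2.6)·(2) + (-0.6)·(-3) + (0.4)·(1) + (0.4)·(3)) / 4 = -9/4 = -2.25
  S[X_2,X_2] = ((-3)·(-3) + (2)·(2) + (-3)·(-3) + (1)·(1) + (3)·(3)) / 4 = 32/4 = 8
  S = [[3.3, -2.25],
 [-2.25, 8]].

Step 3 — invert S. det(S) = 3.3·8 - (-2.25)² = 21.3375.
  S^{-1} = (1/det) · [[d, -b], [-b, a]] = [[0.3749, 0.1054],
 [0.1054, 0.1547]].

Step 4 — quadratic form (x̄ - mu_0)^T · S^{-1} · (x̄ - mu_0):
  S^{-1} · (x̄ - mu_0) = (0.0609, 0.2671),
  (x̄ - mu_0)^T · [...] = (-0.4)·(0.0609) + (2)·(0.2671) = 0.5099.

Step 5 — scale by n: T² = 5 · 0.5099 = 2.5495.

T² ≈ 2.5495


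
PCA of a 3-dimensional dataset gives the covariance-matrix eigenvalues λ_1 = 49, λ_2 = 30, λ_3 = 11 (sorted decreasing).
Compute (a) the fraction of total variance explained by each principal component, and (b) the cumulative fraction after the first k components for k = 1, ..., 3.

Step 1 — total variance = trace(Sigma) = Σ λ_i = 49 + 30 + 11 = 90.

Step 2 — fraction explained by component i = λ_i / Σ λ:
  PC1: 49/90 = 0.5444
  PC2: 30/90 = 0.3333
  PC3: 11/90 = 0.1222

Step 3 — cumulative fraction after k components = (λ_1 + ... + λ_k) / Σ λ:
  k = 1: 49/90 = 0.5444
  k = 2: (49 + 30)/90 = 79/90 = 0.8778
  k = 3: (49 + 30 + 11)/90 = 90/90 = 1

Summary (fraction, with percent):

explained: PC1 0.5444 (54.44%), PC2 0.3333 (33.33%), PC3 0.1222 (12.22%);  cumulative: 0.5444, 0.8778, 1


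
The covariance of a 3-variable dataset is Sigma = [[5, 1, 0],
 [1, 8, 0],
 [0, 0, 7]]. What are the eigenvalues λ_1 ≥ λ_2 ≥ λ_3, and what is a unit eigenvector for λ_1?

Step 1 — characteristic polynomial p(λ) = det(λI - Sigma) = λ³ - tr·λ² + c_1·λ - det, where tr = trace, c_1 = sum of the principal 2×2 minors, det = det(Sigma):
  tr = 5 + 8 + 7 = 20,
  c_1 = (5·8 - (1)²) + (5·7 - (0)²) + (8·7 - (0)²) = 39 + 35 + 56 = 130,
  det = 5·(8·7 - (0)²) - (1)·((1)·7 - (0)·(0)) + (0)·((1)·(0) - 8·(0)) = 5·(56) - (1)·(7) + (0)·(0) = 273.
  So p(λ) = λ³ - 20λ² + 130λ - 273.
Step 2 — look for an integer root (rational root theorem: any rational root is an integer divisor of 273). Testing λ = 7:
  p(7) = 343 - 980 + 910 - 273 = 0  ✓
  Dividing out (λ - 7): p(λ) = (λ - 7)(λ² - 13λ + 39).
Step 3 — remaining eigenvalues from the quadratic λ² - 13λ + 39 = 0:
  Δ = 13² - 4·39 = 169 - 156 = 13,  λ = (13 ± √13)/2 = (13 ± 3.6056)/2 ≈ 8.3028 or 4.6972.
  Sorted: λ_1 = 8.3028,  λ_2 = 7,  λ_3 = 4.6972  (check: sum = 20 = tr ✓).

Step 4 — unit eigenvector for λ_1 ≈ 8.3028: v spans the null space of (Sigma - λ_1 I), whose rows are
  r_1 = (-3.3028, 1, 0),  r_2 = (1, -0.3028, 0),  r_3 = (0, 0, -1.3028).
  v is orthogonal to every row, so take v ∝ r_1 × r_3 = ((1)·(-1.3028) - (0)·(0), (0)·(0) - (-3.3028)·(-1.3028), (-3.3028)·(0) - (1)·(0)) ≈ (-1.3028, -4.3028, 0).
  Rescale (multiply by -1 so the first nonzero entry is positive): u = (1.3028, 4.3028, 0).
  ||u|| = √((1.3028)² + (4.3028)² + (0)²) = √(20.2111) ≈ 4.4957,  v_1 = u/||u|| ≈ (0.2898, 0.9571, 0) (||v_1|| = 1).

λ_1 = 8.3028,  λ_2 = 7,  λ_3 = 4.6972;  v_1 ≈ (0.2898, 0.9571, 0)


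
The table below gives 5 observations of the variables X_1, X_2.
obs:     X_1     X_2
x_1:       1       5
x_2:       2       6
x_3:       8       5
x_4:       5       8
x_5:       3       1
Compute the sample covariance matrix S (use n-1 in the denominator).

Step 1 — column means:
  mean(X_1) = (1 + 2 + 8 + 5 + 3) / 5 = 19/5 = 3.8
  mean(X_2) = (5 + 6 + 5 + 8 + 1) / 5 = 25/5 = 5

Step 2 — sample covariance S[i,j] = (1/(n-1)) · Σ_k (x_{k,i} - mean_i) · (x_{k,j} - mean_j), with n-1 = 4.
  S[X_1,X_1] = ((-2.8)·(-2.8) + (-1.8)·(-1.8) + (4.2)·(4.2) + (1.2)·(1.2) + (-0.8)·(-0.8)) / 4 = 30.8/4 = 7.7
  S[X_1,X_2] = ((-2.8)·(0) + (-1.8)·(1) + (4.2)·(0) + (1.2)·(3) + (-0.8)·(-4)) / 4 = 5/4 = 1.25
  S[X_2,X_2] = ((0)·(0) + (1)·(1) + (0)·(0) + (3)·(3) + (-4)·(-4)) / 4 = 26/4 = 6.5

S is symmetric (S[j,i] = S[i,j]). Assembling:

S = [[7.7, 1.25],
 [1.25, 6.5]]


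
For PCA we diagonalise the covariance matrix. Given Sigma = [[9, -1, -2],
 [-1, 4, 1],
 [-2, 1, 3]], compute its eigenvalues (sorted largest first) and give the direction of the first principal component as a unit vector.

Step 1 — characteristic polynomial p(λ) = det(λI - Sigma) = λ³ - tr·λ² + c_1·λ - det, where tr = trace, c_1 = sum of the principal 2×2 minors, det = det(Sigma):
  tr = 9 + 4 + 3 = 16,
  c_1 = (9·4 - (-1)²) + (9·3 - (-2)²) + (4·3 - (1)²) = 35 + 23 + 11 = 69,
  det = 9·(4·3 - (1)²) - (-1)·((-1)·3 - (1)·(-2)) + (-2)·((-1)·(1) - 4·(-2)) = 9·(11) - (-1)·(-1) + (-2)·(7) = 84.
  So p(λ) = λ³ - 16λ² + 69λ - 84.
Step 2 — look for an integer root (rational root theorem: any rational root is an integer divisor of 84). Testing λ = 4:
  p(4) = 64 - 256 + 276 - 84 = 0  ✓
  Dividing out (λ - 4): p(λ) = (λ - 4)(λ² - 12λ + 21).
Step 3 — remaining eigenvalues from the quadratic λ² - 12λ + 21 = 0:
  Δ = 12² - 4·21 = 144 - 84 = 60,  λ = (12 ± √60)/2 = (12 ± 7.746)/2 ≈ 9.873 or 2.127.
  Sorted: λ_1 = 9.873,  λ_2 = 4,  λ_3 = 2.127  (check: sum = 16 = tr ✓).

Step 4 — unit eigenvector for λ_1 ≈ 9.873: v spans the null space of (Sigma - λ_1 I), whose rows are
  r_1 = (-0.873, -1, -2),  r_2 = (-1, -5.873, 1),  r_3 = (-2, 1, -6.873).
  v is orthogonal to every row, so take v ∝ r_1 × r_2 = ((-1)·(1) - (-2)·(-5.873), (-2)·(-1) - (-0.873)·(1), (-0.873)·(-5.873) - (-1)·(-1)) ≈ (-12.746, 2.873, 4.127).
  Rescale (multiply by -1 so the first nonzero entry is positive): u = (12.746, -2.873, -4.127).
  ||u|| = √((12.746)² + (-2.873)² + (-4.127)²) = √(187.746) ≈ 13.702,  v_1 = u/||u|| ≈ (0.9302, -0.2097, -0.3012) (||v_1|| = 1).

λ_1 = 9.873,  λ_2 = 4,  λ_3 = 2.127;  v_1 ≈ (0.9302, -0.2097, -0.3012)


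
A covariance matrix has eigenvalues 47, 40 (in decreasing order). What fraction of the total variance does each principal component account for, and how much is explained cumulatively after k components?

Step 1 — total variance = trace(Sigma) = Σ λ_i = 47 + 40 = 87.

Step 2 — fraction explained by component i = λ_i / Σ λ:
  PC1: 47/87 = 0.5402
  PC2: 40/87 = 0.4598

Step 3 — cumulative fraction after k components = (λ_1 + ... + λ_k) / Σ λ:
  k = 1: 47/87 = 0.5402
  k = 2: (47 + 40)/87 = 87/87 = 1

Summary (fraction, with percent):

explained: PC1 0.5402 (54.02%), PC2 0.4598 (45.98%);  cumulative: 0.5402, 1


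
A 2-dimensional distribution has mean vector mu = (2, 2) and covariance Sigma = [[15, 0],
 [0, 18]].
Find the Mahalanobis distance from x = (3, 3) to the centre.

Step 1 — centre the observation: (x - mu) = (1, 1).

Step 2 — invert Sigma. det(Sigma) = 15·18 - (0)² = 270.
  Sigma^{-1} = (1/det) · [[d, -b], [-b, a]] = [[0.0667, 0],
 [0, 0.0556]].

Step 3 — form the quadratic (x - mu)^T · Sigma^{-1} · (x - mu):
  Sigma^{-1} · (x - mu) = (0.0667, 0.0556).
  (x - mu)^T · [Sigma^{-1} · (x - mu)] = (1)·(0.0667) + (1)·(0.0556) = 0.1222.

Step 4 — take square root: d = √(0.1222) ≈ 0.3496.

d(x, mu) = √(0.1222) ≈ 0.3496


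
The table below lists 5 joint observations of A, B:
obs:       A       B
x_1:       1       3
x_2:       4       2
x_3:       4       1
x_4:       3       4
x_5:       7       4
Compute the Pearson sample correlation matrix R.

Step 1 — column means:
  mean(A) = (1 + 4 + 4 + 3 + 7) / 5 = 19/5 = 3.8
  mean(B) = (3 + 2 + 1 + 4 + 4) / 5 = 14/5 = 2.8

Step 2 — sample variances and covariances s[i,j] = (1/(n-1)) · Σ_k (x_{k,i} - mean_i) · (x_{k,j} - mean_j), with n-1 = 4:
  s[A,A] = ((-2.8)·(-2.8) + (0.2)·(0.2) + (0.2)·(0.2) + (-0.8)·(-0.8) + (3.2)·(3.2)) / 4 = 18.8/4 = 4.7
  s[A,B] = ((-2.8)·(0.2) + (0.2)·(-0.8) + (0.2)·(-1.8) + (-0.8)·(1.2) + (3.2)·(1.2)) / 4 = 1.8/4 = 0.45
  s[B,B] = ((0.2)·(0.2) + (-0.8)·(-0.8) + (-1.8)·(-1.8) + (1.2)·(1.2) + (1.2)·(1.2)) / 4 = 6.8/4 = 1.7
  Sample standard deviations s_i = √(s[i,i]):
  s(A) = √(4.7) = 2.1679
  s(B) = √(1.7) = 1.3038

Step 3 — r_{ij} = s_{ij} / (s_i · s_j):
  r[A,A] = 1 (diagonal).
  r[A,B] = 0.45 / (2.1679 · 1.3038) = 0.45 / 2.8267 = 0.1592
  r[B,B] = 1 (diagonal).

R is symmetric with unit diagonal. Assembling:

R = [[1, 0.1592],
 [0.1592, 1]]


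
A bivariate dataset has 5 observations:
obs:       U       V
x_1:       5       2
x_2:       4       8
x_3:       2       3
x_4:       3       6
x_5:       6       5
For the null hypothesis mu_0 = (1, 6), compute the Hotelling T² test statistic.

Step 1 — sample mean vector:
  mean(U) = (5 + 4 + 2 + 3 + 6) / 5 = 20/5 = 4
  mean(V) = (2 + 8 + 3 + 6 + 5) / 5 = 24/5 = 4.8
  x̄ = (4, 4.8),  deviation x̄ - mu_0 = (4, 4.8) - (1, 6) = (3, -1.2).

Step 2 — sample covariance matrix, S[i,j] = (1/(n-1)) · Σ_k (x_{k,i} - mean_i) · (x_{k,j} - mean_j), divisor n-1 = 4:
  S[U,U] = ((1)·(1) + (0)·(0) + (-2)·(-2) + (-1)·(-1) + (2)·(2)) / 4 = 10/4 = 2.5
  S[U,V] = ((1)·(-2.8) + (0)·(3.2) + (-2)·(-1.8) + (-1)·(1.2) + (2)·(0.2)) / 4 = 0/4 = 0
  S[V,V] = ((-2.8)·(-2.8) + (3.2)·(3.2) + (-1.8)·(-1.8) + (1.2)·(1.2) + (0.2)·(0.2)) / 4 = 22.8/4 = 5.7
  S = [[2.5, 0],
 [0, 5.7]].

Step 3 — invert S. det(S) = 2.5·5.7 - (0)² = 14.25.
  S^{-1} = (1/det) · [[d, -b], [-b, a]] = [[0.4, 0],
 [0, 0.1754]].

Step 4 — quadratic form (x̄ - mu_0)^T · S^{-1} · (x̄ - mu_0):
  S^{-1} · (x̄ - mu_0) = (1.2, -0.2105),
  (x̄ - mu_0)^T · [...] = (3)·(1.2) + (-1.2)·(-0.2105) = 3.8526.

Step 5 — scale by n: T² = 5 · 3.8526 = 19.2632.

T² ≈ 19.2632


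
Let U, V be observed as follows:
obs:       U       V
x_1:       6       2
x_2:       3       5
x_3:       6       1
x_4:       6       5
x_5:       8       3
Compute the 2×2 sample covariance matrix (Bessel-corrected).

Step 1 — column means:
  mean(U) = (6 + 3 + 6 + 6 + 8) / 5 = 29/5 = 5.8
  mean(V) = (2 + 5 + 1 + 5 + 3) / 5 = 16/5 = 3.2

Step 2 — sample covariance S[i,j] = (1/(n-1)) · Σ_k (x_{k,i} - mean_i) · (x_{k,j} - mean_j), with n-1 = 4.
  S[U,U] = ((0.2)·(0.2) + (-2.8)·(-2.8) + (0.2)·(0.2) + (0.2)·(0.2) + (2.2)·(2.2)) / 4 = 12.8/4 = 3.2
  S[U,V] = ((0.2)·(-1.2) + (-2.8)·(1.8) + (0.2)·(-2.2) + (0.2)·(1.8) + (2.2)·(-0.2)) / 4 = -5.8/4 = -1.45
  S[V,V] = ((-1.2)·(-1.2) + (1.8)·(1.8) + (-2.2)·(-2.2) + (1.8)·(1.8) + (-0.2)·(-0.2)) / 4 = 12.8/4 = 3.2

S is symmetric (S[j,i] = S[i,j]). Assembling:

S = [[3.2, -1.45],
 [-1.45, 3.2]]


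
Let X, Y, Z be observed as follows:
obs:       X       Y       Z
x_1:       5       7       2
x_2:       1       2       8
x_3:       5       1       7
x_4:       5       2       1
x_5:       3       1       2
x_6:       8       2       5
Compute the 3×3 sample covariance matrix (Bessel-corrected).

Step 1 — column means:
  mean(X) = (5 + 1 + 5 + 5 + 3 + 8) / 6 = 27/6 = 4.5
  mean(Y) = (7 + 2 + 1 + 2 + 1 + 2) / 6 = 15/6 = 2.5
  mean(Z) = (2 + 8 + 7 + 1 + 2 + 5) / 6 = 25/6 = 4.1667

Step 2 — sample covariance S[i,j] = (1/(n-1)) · Σ_k (x_{k,i} - mean_i) · (x_{k,j} - mean_j), with n-1 = 5.
  S[X,X] = ((0.5)·(0.5) + (-3.5)·(-3.5) + (0.5)·(0.5) + (0.5)·(0.5) + (-1.5)·(-1.5) + (3.5)·(3.5)) / 5 = 27.5/5 = 5.5
  S[X,Y] = ((0.5)·(4.5) + (-3.5)·(-0.5) + (0.5)·(-1.5) + (0.5)·(-0.5) + (-1.5)·(-1.5) + (3.5)·(-0.5)) / 5 = 3.5/5 = 0.7
  S[X,Z] = ((0.5)·(-2.1667) + (-3.5)·(3.8333) + (0.5)·(2.8333) + (0.5)·(-3.1667) + (-1.5)·(-2.1667) + (3.5)·(0.8333)) / 5 = -8.5/5 = -1.7
  S[Y,Y] = ((4.5)·(4.5) + (-0.5)·(-0.5) + (-1.5)·(-1.5) + (-0.5)·(-0.5) + (-1.5)·(-1.5) + (-0.5)·(-0.5)) / 5 = 25.5/5 = 5.1
  S[Y,Z] = ((4.5)·(-2.1667) + (-0.5)·(3.8333) + (-1.5)·(2.8333) + (-0.5)·(-3.1667) + (-1.5)·(-2.1667) + (-0.5)·(0.8333)) / 5 = -11.5/5 = -2.3
  S[Z,Z] = ((-2.1667)·(-2.1667) + (3.8333)·(3.8333) + (2.8333)·(2.8333) + (-3.1667)·(-3.1667) + (-2.1667)·(-2.1667) + (0.8333)·(0.8333)) / 5 = 42.8333/5 = 8.5667

S is symmetric (S[j,i] = S[i,j]). Assembling:

S = [[5.5, 0.7, -1.7],
 [0.7, 5.1, -2.3],
 [-1.7, -2.3, 8.5667]]


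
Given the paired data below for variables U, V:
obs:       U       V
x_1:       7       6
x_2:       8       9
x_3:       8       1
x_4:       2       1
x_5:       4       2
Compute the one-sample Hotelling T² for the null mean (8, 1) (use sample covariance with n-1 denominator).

Step 1 — sample mean vector:
  mean(U) = (7 + 8 + 8 + 2 + 4) / 5 = 29/5 = 5.8
  mean(V) = (6 + 9 + 1 + 1 + 2) / 5 = 19/5 = 3.8
  x̄ = (5.8, 3.8),  deviation x̄ - mu_0 = (5.8, 3.8) - (8, 1) = (-2.2, 2.8).

Step 2 — sample covariance matrix, S[i,j] = (1/(n-1)) · Σ_k (x_{k,i} - mean_i) · (x_{k,j} - mean_j), divisor n-1 = 4:
  S[U,U] = ((1.2)·(1.2) + (2.2)·(2.2) + (2.2)·(2.2) + (-3.8)·(-3.8) + (-1.8)·(-1.8)) / 4 = 28.8/4 = 7.2
  S[U,V] = ((1.2)·(2.2) + (2.2)·(5.2) + (2.2)·(-2.8) + (-3.8)·(-2.8) + (-1.8)·(-1.8)) / 4 = 21.8/4 = 5.45
  S[V,V] = ((2.2)·(2.2) + (5.2)·(5.2) + (-2.8)·(-2.8) + (-2.8)·(-2.8) + (-1.8)·(-1.8)) / 4 = 50.8/4 = 12.7
  S = [[7.2, 5.45],
 [5.45, 12.7]].

Step 3 — invert S. det(S) = 7.2·12.7 - (5.45)² = 61.7375.
  S^{-1} = (1/det) · [[d, -b], [-b, a]] = [[0.2057, -0.0883],
 [-0.0883, 0.1166]].

Step 4 — quadratic form (x̄ - mu_0)^T · S^{-1} · (x̄ - mu_0):
  S^{-1} · (x̄ - mu_0) = (-0.6997, 0.5208),
  (x̄ - mu_0)^T · [...] = (-2.2)·(-0.6997) + (2.8)·(0.5208) = 2.9975.

Step 5 — scale by n: T² = 5 · 2.9975 = 14.9876.

T² ≈ 14.9876


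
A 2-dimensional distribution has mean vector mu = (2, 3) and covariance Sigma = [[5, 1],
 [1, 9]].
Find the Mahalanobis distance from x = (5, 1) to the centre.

Step 1 — centre the observation: (x - mu) = (3, -2).

Step 2 — invert Sigma. det(Sigma) = 5·9 - (1)² = 44.
  Sigma^{-1} = (1/det) · [[d, -b], [-b, a]] = [[0.2045, -0.0227],
 [-0.0227, 0.1136]].

Step 3 — form the quadratic (x - mu)^T · Sigma^{-1} · (x - mu):
  Sigma^{-1} · (x - mu) = (0.6591, -0.2955).
  (x - mu)^T · [Sigma^{-1} · (x - mu)] = (3)·(0.6591) + (-2)·(-0.2955) = 2.5682.

Step 4 — take square root: d = √(2.5682) ≈ 1.6026.

d(x, mu) = √(2.5682) ≈ 1.6026


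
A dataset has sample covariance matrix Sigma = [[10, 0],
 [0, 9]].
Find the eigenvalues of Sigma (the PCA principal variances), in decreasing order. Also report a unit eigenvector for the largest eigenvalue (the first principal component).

Step 1 — characteristic polynomial of 2×2 Sigma:
  det(Sigma - λI) = λ² - trace · λ + det = 0.
  trace = 10 + 9 = 19, det = 10·9 - (0)² = 90.
Step 2 — discriminant:
  Δ = trace² - 4·det = 361 - 360 = 1.
Step 3 — eigenvalues:
  λ = (trace ± √Δ)/2 = (19 ± 1)/2,
  λ_1 = 10,  λ_2 = 9.

Step 4 — unit eigenvector for λ_1: Sigma is diagonal, so its eigenvectors are the coordinate axes. λ_1 = 10 is the diagonal entry on the first coordinate axis, hence
  v_1 = (1, 0) (||v_1|| = 1).

λ_1 = 10,  λ_2 = 9;  v_1 ≈ (1, 0)


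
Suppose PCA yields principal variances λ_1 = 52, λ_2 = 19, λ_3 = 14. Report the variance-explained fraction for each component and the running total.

Step 1 — total variance = trace(Sigma) = Σ λ_i = 52 + 19 + 14 = 85.

Step 2 — fraction explained by component i = λ_i / Σ λ:
  PC1: 52/85 = 0.6118
  PC2: 19/85 = 0.2235
  PC3: 14/85 = 0.1647

Step 3 — cumulative fraction after k components = (λ_1 + ... + λ_k) / Σ λ:
  k = 1: 52/85 = 0.6118
  k = 2: (52 + 19)/85 = 71/85 = 0.8353
  k = 3: (52 + 19 + 14)/85 = 85/85 = 1

Summary (fraction, with percent):

explained: PC1 0.6118 (61.18%), PC2 0.2235 (22.35%), PC3 0.1647 (16.47%);  cumulative: 0.6118, 0.8353, 1


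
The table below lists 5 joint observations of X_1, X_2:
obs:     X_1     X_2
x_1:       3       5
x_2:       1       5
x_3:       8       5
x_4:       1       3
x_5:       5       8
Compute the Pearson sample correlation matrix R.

Step 1 — column means:
  mean(X_1) = (3 + 1 + 8 + 1 + 5) / 5 = 18/5 = 3.6
  mean(X_2) = (5 + 5 + 5 + 3 + 8) / 5 = 26/5 = 5.2

Step 2 — sample variances and covariances s[i,j] = (1/(n-1)) · Σ_k (x_{k,i} - mean_i) · (x_{k,j} - mean_j), with n-1 = 4:
  s[X_1,X_1] = ((-0.6)·(-0.6) + (-2.6)·(-2.6) + (4.4)·(4.4) + (-2.6)·(-2.6) + (1.4)·(1.4)) / 4 = 35.2/4 = 8.8
  s[X_1,X_2] = ((-0.6)·(-0.2) + (-2.6)·(-0.2) + (4.4)·(-0.2) + (-2.6)·(-2.2) + (1.4)·(2.8)) / 4 = 9.4/4 = 2.35
  s[X_2,X_2] = ((-0.2)·(-0.2) + (-0.2)·(-0.2) + (-0.2)·(-0.2) + (-2.2)·(-2.2) + (2.8)·(2.8)) / 4 = 12.8/4 = 3.2
  Sample standard deviations s_i = √(s[i,i]):
  s(X_1) = √(8.8) = 2.9665
  s(X_2) = √(3.2) = 1.7889

Step 3 — r_{ij} = s_{ij} / (s_i · s_j):
  r[X_1,X_1] = 1 (diagonal).
  r[X_1,X_2] = 2.35 / (2.9665 · 1.7889) = 2.35 / 5.3066 = 0.4428
  r[X_2,X_2] = 1 (diagonal).

R is symmetric with unit diagonal. Assembling:

R = [[1, 0.4428],
 [0.4428, 1]]


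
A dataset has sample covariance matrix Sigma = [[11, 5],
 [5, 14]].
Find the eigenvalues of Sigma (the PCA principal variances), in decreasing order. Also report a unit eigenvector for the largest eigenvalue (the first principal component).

Step 1 — characteristic polynomial of 2×2 Sigma:
  det(Sigma - λI) = λ² - trace · λ + det = 0.
  trace = 11 + 14 = 25, det = 11·14 - (5)² = 129.
Step 2 — discriminant:
  Δ = trace² - 4·det = 625 - 516 = 109.
Step 3 — eigenvalues:
  λ = (trace ± √Δ)/2 = (25 ± 10.4403)/2,
  λ_1 = 17.7202,  λ_2 = 7.2798.

Step 4 — unit eigenvector for λ_1: solve (Sigma - λ_1 I)v = 0. First row:
  (11 - 17.7202)·v_x + (5)·v_y = 0, i.e. (-6.7202)·v_x + (5)·v_y = 0,
  so v ∝ (b, λ_1 - a) = (5, 6.7202) = u.
  ||u|| = √((5)² + (6.7202)²) = √(70.1605) ≈ 8.3762,
  v_1 = u/||u|| ≈ (0.5969, 0.8023) (||v_1|| = 1).

λ_1 = 17.7202,  λ_2 = 7.2798;  v_1 ≈ (0.5969, 0.8023)


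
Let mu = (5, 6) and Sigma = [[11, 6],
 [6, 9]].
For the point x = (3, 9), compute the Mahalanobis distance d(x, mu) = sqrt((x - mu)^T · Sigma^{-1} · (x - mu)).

Step 1 — centre the observation: (x - mu) = (-2, 3).

Step 2 — invert Sigma. det(Sigma) = 11·9 - (6)² = 63.
  Sigma^{-1} = (1/det) · [[d, -b], [-b, a]] = [[0.1429, -0.0952],
 [-0.0952, 0.1746]].

Step 3 — form the quadratic (x - mu)^T · Sigma^{-1} · (x - mu):
  Sigma^{-1} · (x - mu) = (-0.5714, 0.7143).
  (x - mu)^T · [Sigma^{-1} · (x - mu)] = (-2)·(-0.5714) + (3)·(0.7143) = 3.2857.

Step 4 — take square root: d = √(3.2857) ≈ 1.8127.

d(x, mu) = √(3.2857) ≈ 1.8127


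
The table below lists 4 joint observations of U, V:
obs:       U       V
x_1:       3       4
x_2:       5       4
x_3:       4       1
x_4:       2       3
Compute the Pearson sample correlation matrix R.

Step 1 — column means:
  mean(U) = (3 + 5 + 4 + 2) / 4 = 14/4 = 3.5
  mean(V) = (4 + 4 + 1 + 3) / 4 = 12/4 = 3

Step 2 — sample variances and covariances s[i,j] = (1/(n-1)) · Σ_k (x_{k,i} - mean_i) · (x_{k,j} - mean_j), with n-1 = 3:
  s[U,U] = ((-0.5)·(-0.5) + (1.5)·(1.5) + (0.5)·(0.5) + (-1.5)·(-1.5)) / 3 = 5/3 = 1.6667
  s[U,V] = ((-0.5)·(1) + (1.5)·(1) + (0.5)·(-2) + (-1.5)·(0)) / 3 = 0/3 = 0
  s[V,V] = ((1)·(1) + (1)·(1) + (-2)·(-2) + (0)·(0)) / 3 = 6/3 = 2
  Sample standard deviations s_i = √(s[i,i]):
  s(U) = √(1.6667) = 1.291
  s(V) = √(2) = 1.4142

Step 3 — r_{ij} = s_{ij} / (s_i · s_j):
  r[U,U] = 1 (diagonal).
  r[U,V] = 0 / (1.291 · 1.4142) = 0 / 1.8257 = 0
  r[V,V] = 1 (diagonal).

R is symmetric with unit diagonal. Assembling:

R = [[1, 0],
 [0, 1]]


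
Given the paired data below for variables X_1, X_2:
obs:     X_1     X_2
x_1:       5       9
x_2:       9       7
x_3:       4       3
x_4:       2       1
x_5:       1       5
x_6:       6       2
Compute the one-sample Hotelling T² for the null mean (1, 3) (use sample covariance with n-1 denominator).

Step 1 — sample mean vector:
  mean(X_1) = (5 + 9 + 4 + 2 + 1 + 6) / 6 = 27/6 = 4.5
  mean(X_2) = (9 + 7 + 3 + 1 + 5 + 2) / 6 = 27/6 = 4.5
  x̄ = (4.5, 4.5),  deviation x̄ - mu_0 = (4.5, 4.5) - (1, 3) = (3.5, 1.5).

Step 2 — sample covariance matrix, S[i,j] = (1/(n-1)) · Σ_k (x_{k,i} - mean_i) · (x_{k,j} - mean_j), divisor n-1 = 5:
  S[X_1,X_1] = ((0.5)·(0.5) + (4.5)·(4.5) + (-0.5)·(-0.5) + (-2.5)·(-2.5) + (-3.5)·(-3.5) + (1.5)·(1.5)) / 5 = 41.5/5 = 8.3
  S[X_1,X_2] = ((0.5)·(4.5) + (4.5)·(2.5) + (-0.5)·(-1.5) + (-2.5)·(-3.5) + (-3.5)·(0.5) + (1.5)·(-2.5)) / 5 = 17.5/5 = 3.5
  S[X_2,X_2] = ((4.5)·(4.5) + (2.5)·(2.5) + (-1.5)·(-1.5) + (-3.5)·(-3.5) + (0.5)·(0.5) + (-2.5)·(-2.5)) / 5 = 47.5/5 = 9.5
  S = [[8.3, 3.5],
 [3.5, 9.5]].

Step 3 — invert S. det(S) = 8.3·9.5 - (3.5)² = 66.6.
  S^{-1} = (1/det) · [[d, -b], [-b, a]] = [[0.1426, -0.0526],
 [-0.0526, 0.1246]].

Step 4 — quadratic form (x̄ - mu_0)^T · S^{-1} · (x̄ - mu_0):
  S^{-1} · (x̄ - mu_0) = (0.4204, 0.003),
  (x̄ - mu_0)^T · [...] = (3.5)·(0.4204) + (1.5)·(0.003) = 1.476.

Step 5 — scale by n: T² = 6 · 1.476 = 8.8559.

T² ≈ 8.8559


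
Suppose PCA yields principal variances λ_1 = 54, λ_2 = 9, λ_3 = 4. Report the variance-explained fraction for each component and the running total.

Step 1 — total variance = trace(Sigma) = Σ λ_i = 54 + 9 + 4 = 67.

Step 2 — fraction explained by component i = λ_i / Σ λ:
  PC1: 54/67 = 0.806
  PC2: 9/67 = 0.1343
  PC3: 4/67 = 0.0597

Step 3 — cumulative fraction after k components = (λ_1 + ... + λ_k) / Σ λ:
  k = 1: 54/67 = 0.806
  k = 2: (54 + 9)/67 = 63/67 = 0.9403
  k = 3: (54 + 9 + 4)/67 = 67/67 = 1

Summary (fraction, with percent):

explained: PC1 0.806 (80.6%), PC2 0.1343 (13.43%), PC3 0.0597 (5.97%);  cumulative: 0.806, 0.9403, 1


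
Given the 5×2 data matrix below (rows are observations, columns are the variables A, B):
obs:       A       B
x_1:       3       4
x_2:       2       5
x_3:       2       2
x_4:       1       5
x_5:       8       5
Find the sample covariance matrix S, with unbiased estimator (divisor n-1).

Step 1 — column means:
  mean(A) = (3 + 2 + 2 + 1 + 8) / 5 = 16/5 = 3.2
  mean(B) = (4 + 5 + 2 + 5 + 5) / 5 = 21/5 = 4.2

Step 2 — sample covariance S[i,j] = (1/(n-1)) · Σ_k (x_{k,i} - mean_i) · (x_{k,j} - mean_j), with n-1 = 4.
  S[A,A] = ((-0.2)·(-0.2) + (-1.2)·(-1.2) + (-1.2)·(-1.2) + (-2.2)·(-2.2) + (4.8)·(4.8)) / 4 = 30.8/4 = 7.7
  S[A,B] = ((-0.2)·(-0.2) + (-1.2)·(0.8) + (-1.2)·(-2.2) + (-2.2)·(0.8) + (4.8)·(0.8)) / 4 = 3.8/4 = 0.95
  S[B,B] = ((-0.2)·(-0.2) + (0.8)·(0.8) + (-2.2)·(-2.2) + (0.8)·(0.8) + (0.8)·(0.8)) / 4 = 6.8/4 = 1.7

S is symmetric (S[j,i] = S[i,j]). Assembling:

S = [[7.7, 0.95],
 [0.95, 1.7]]


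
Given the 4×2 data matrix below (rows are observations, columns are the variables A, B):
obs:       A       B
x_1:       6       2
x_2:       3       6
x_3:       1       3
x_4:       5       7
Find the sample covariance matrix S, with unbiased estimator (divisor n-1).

Step 1 — column means:
  mean(A) = (6 + 3 + 1 + 5) / 4 = 15/4 = 3.75
  mean(B) = (2 + 6 + 3 + 7) / 4 = 18/4 = 4.5

Step 2 — sample covariance S[i,j] = (1/(n-1)) · Σ_k (x_{k,i} - mean_i) · (x_{k,j} - mean_j), with n-1 = 3.
  S[A,A] = ((2.25)·(2.25) + (-0.75)·(-0.75) + (-2.75)·(-2.75) + (1.25)·(1.25)) / 3 = 14.75/3 = 4.9167
  S[A,B] = ((2.25)·(-2.5) + (-0.75)·(1.5) + (-2.75)·(-1.5) + (1.25)·(2.5)) / 3 = 0.5/3 = 0.1667
  S[B,B] = ((-2.5)·(-2.5) + (1.5)·(1.5) + (-1.5)·(-1.5) + (2.5)·(2.5)) / 3 = 17/3 = 5.6667

S is symmetric (S[j,i] = S[i,j]). Assembling:

S = [[4.9167, 0.1667],
 [0.1667, 5.6667]]


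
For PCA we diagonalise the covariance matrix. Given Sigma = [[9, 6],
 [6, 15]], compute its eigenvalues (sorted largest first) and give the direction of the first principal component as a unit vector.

Step 1 — characteristic polynomial of 2×2 Sigma:
  det(Sigma - λI) = λ² - trace · λ + det = 0.
  trace = 9 + 15 = 24, det = 9·15 - (6)² = 99.
Step 2 — discriminant:
  Δ = trace² - 4·det = 576 - 396 = 180.
Step 3 — eigenvalues:
  λ = (trace ± √Δ)/2 = (24 ± 13.4164)/2,
  λ_1 = 18.7082,  λ_2 = 5.2918.

Step 4 — unit eigenvector for λ_1: solve (Sigma - λ_1 I)v = 0. First row:
  (9 - 18.7082)·v_x + (6)·v_y = 0, i.e. (-9.7082)·v_x + (6)·v_y = 0,
  so v ∝ (b, λ_1 - a) = (6, 9.7082) = u.
  ||u|| = √((6)² + (9.7082)²) = √(130.2492) ≈ 11.4127,
  v_1 = u/||u|| ≈ (0.5257, 0.8507) (||v_1|| = 1).

λ_1 = 18.7082,  λ_2 = 5.2918;  v_1 ≈ (0.5257, 0.8507)


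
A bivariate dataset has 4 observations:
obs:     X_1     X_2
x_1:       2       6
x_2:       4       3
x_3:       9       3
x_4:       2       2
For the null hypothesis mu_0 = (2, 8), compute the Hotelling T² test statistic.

Step 1 — sample mean vector:
  mean(X_1) = (2 + 4 + 9 + 2) / 4 = 17/4 = 4.25
  mean(X_2) = (6 + 3 + 3 + 2) / 4 = 14/4 = 3.5
  x̄ = (4.25, 3.5),  deviation x̄ - mu_0 = (4.25, 3.5) - (2, 8) = (2.25, -4.5).

Step 2 — sample covariance matrix, S[i,j] = (1/(n-1)) · Σ_k (x_{k,i} - mean_i) · (x_{k,j} - mean_j), divisor n-1 = 3:
  S[X_1,X_1] = ((-2.25)·(-2.25) + (-0.25)·(-0.25) + (4.75)·(4.75) + (-2.25)·(-2.25)) / 3 = 32.75/3 = 10.9167
  S[X_1,X_2] = ((-2.25)·(2.5) + (-0.25)·(-0.5) + (4.75)·(-0.5) + (-2.25)·(-1.5)) / 3 = -4.5/3 = -1.5
  S[X_2,X_2] = ((2.5)·(2.5) + (-0.5)·(-0.5) + (-0.5)·(-0.5) + (-1.5)·(-1.5)) / 3 = 9/3 = 3
  S = [[10.9167, -1.5],
 [-1.5, 3]].

Step 3 — invert S. det(S) = 10.9167·3 - (-1.5)² = 30.5.
  S^{-1} = (1/det) · [[d, -b], [-b, a]] = [[0.0984, 0.0492],
 [0.0492, 0.3579]].

Step 4 — quadratic form (x̄ - mu_0)^T · S^{-1} · (x̄ - mu_0):
  S^{-1} · (x̄ - mu_0) = (0, -1.5),
  (x̄ - mu_0)^T · [...] = (2.25)·(0) + (-4.5)·(-1.5) = 6.75.

Step 5 — scale by n: T² = 4 · 6.75 = 27.

T² ≈ 27


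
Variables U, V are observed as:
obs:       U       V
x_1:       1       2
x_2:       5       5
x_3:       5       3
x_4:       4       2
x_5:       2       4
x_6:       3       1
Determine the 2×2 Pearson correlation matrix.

Step 1 — column means:
  mean(U) = (1 + 5 + 5 + 4 + 2 + 3) / 6 = 20/6 = 3.3333
  mean(V) = (2 + 5 + 3 + 2 + 4 + 1) / 6 = 17/6 = 2.8333

Step 2 — sample variances and covariances s[i,j] = (1/(n-1)) · Σ_k (x_{k,i} - mean_i) · (x_{k,j} - mean_j), with n-1 = 5:
  s[U,U] = ((-2.3333)·(-2.3333) + (1.6667)·(1.6667) + (1.6667)·(1.6667) + (0.6667)·(0.6667) + (-1.3333)·(-1.3333) + (-0.3333)·(-0.3333)) / 5 = 13.3333/5 = 2.6667
  s[U,V] = ((-2.3333)·(-0.8333) + (1.6667)·(2.1667) + (1.6667)·(0.1667) + (0.6667)·(-0.8333) + (-1.3333)·(1.1667) + (-0.3333)·(-1.8333)) / 5 = 4.3333/5 = 0.8667
  s[V,V] = ((-0.8333)·(-0.8333) + (2.1667)·(2.1667) + (0.1667)·(0.1667) + (-0.8333)·(-0.8333) + (1.1667)·(1.1667) + (-1.8333)·(-1.8333)) / 5 = 10.8333/5 = 2.1667
  Sample standard deviations s_i = √(s[i,i]):
  s(U) = √(2.6667) = 1.633
  s(V) = √(2.1667) = 1.472

Step 3 — r_{ij} = s_{ij} / (s_i · s_j):
  r[U,U] = 1 (diagonal).
  r[U,V] = 0.8667 / (1.633 · 1.472) = 0.8667 / 2.4037 = 0.3606
  r[V,V] = 1 (diagonal).

R is symmetric with unit diagonal. Assembling:

R = [[1, 0.3606],
 [0.3606, 1]]


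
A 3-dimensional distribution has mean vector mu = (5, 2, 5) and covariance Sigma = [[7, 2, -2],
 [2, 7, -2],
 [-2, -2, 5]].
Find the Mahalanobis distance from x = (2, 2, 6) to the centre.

Step 1 — centre the observation: (x - mu) = (-3, 0, 1).

Step 2 — invert Sigma (cofactor / det for 3×3, or solve directly):
  Sigma^{-1} = [[0.1676, -0.0324, 0.0541],
 [-0.0324, 0.1676, 0.0541],
 [0.0541, 0.0541, 0.2432]].

Step 3 — form the quadratic (x - mu)^T · Sigma^{-1} · (x - mu):
  Sigma^{-1} · (x - mu) = (-0.4486, 0.1514, 0.0811).
  (x - mu)^T · [Sigma^{-1} · (x - mu)] = (-3)·(-0.4486) + (0)·(0.1514) + (1)·(0.0811) = 1.427.

Step 4 — take square root: d = √(1.427) ≈ 1.1946.

d(x, mu) = √(1.427) ≈ 1.1946


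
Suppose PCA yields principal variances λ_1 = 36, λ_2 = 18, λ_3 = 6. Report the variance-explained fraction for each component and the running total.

Step 1 — total variance = trace(Sigma) = Σ λ_i = 36 + 18 + 6 = 60.

Step 2 — fraction explained by component i = λ_i / Σ λ:
  PC1: 36/60 = 0.6
  PC2: 18/60 = 0.3
  PC3: 6/60 = 0.1

Step 3 — cumulative fraction after k components = (λ_1 + ... + λ_k) / Σ λ:
  k = 1: 36/60 = 0.6
  k = 2: (36 + 18)/60 = 54/60 = 0.9
  k = 3: (36 + 18 + 6)/60 = 60/60 = 1

Summary (fraction, with percent):

explained: PC1 0.6 (60%), PC2 0.3 (30%), PC3 0.1 (10%);  cumulative: 0.6, 0.9, 1


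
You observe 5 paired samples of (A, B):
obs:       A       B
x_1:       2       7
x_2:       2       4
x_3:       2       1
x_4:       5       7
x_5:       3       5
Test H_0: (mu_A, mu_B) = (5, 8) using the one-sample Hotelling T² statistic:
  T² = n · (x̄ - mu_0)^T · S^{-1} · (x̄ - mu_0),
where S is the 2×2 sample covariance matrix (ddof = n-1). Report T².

Step 1 — sample mean vector:
  mean(A) = (2 + 2 + 2 + 5 + 3) / 5 = 14/5 = 2.8
  mean(B) = (7 + 4 + 1 + 7 + 5) / 5 = 24/5 = 4.8
  x̄ = (2.8, 4.8),  deviation x̄ - mu_0 = (2.8, 4.8) - (5, 8) = (-2.2, -3.2).

Step 2 — sample covariance matrix, S[i,j] = (1/(n-1)) · Σ_k (x_{k,i} - mean_i) · (x_{k,j} - mean_j), divisor n-1 = 4:
  S[A,A] = ((-0.8)·(-0.8) + (-0.8)·(-0.8) + (-0.8)·(-0.8) + (2.2)·(2.2) + (0.2)·(0.2)) / 4 = 6.8/4 = 1.7
  S[A,B] = ((-0.8)·(2.2) + (-0.8)·(-0.8) + (-0.8)·(-3.8) + (2.2)·(2.2) + (0.2)·(0.2)) / 4 = 6.8/4 = 1.7
  S[B,B] = ((2.2)·(2.2) + (-0.8)·(-0.8) + (-3.8)·(-3.8) + (2.2)·(2.2) + (0.2)·(0.2)) / 4 = 24.8/4 = 6.2
  S = [[1.7, 1.7],
 [1.7, 6.2]].

Step 3 — invert S. det(S) = 1.7·6.2 - (1.7)² = 7.65.
  S^{-1} = (1/det) · [[d, -b], [-b, a]] = [[0.8105, -0.2222],
 [-0.2222, 0.2222]].

Step 4 — quadratic form (x̄ - mu_0)^T · S^{-1} · (x̄ - mu_0):
  S^{-1} · (x̄ - mu_0) = (-1.0719, -0.2222),
  (x̄ - mu_0)^T · [...] = (-2.2)·(-1.0719) + (-3.2)·(-0.2222) = 3.0693.

Step 5 — scale by n: T² = 5 · 3.0693 = 15.3464.

T² ≈ 15.3464


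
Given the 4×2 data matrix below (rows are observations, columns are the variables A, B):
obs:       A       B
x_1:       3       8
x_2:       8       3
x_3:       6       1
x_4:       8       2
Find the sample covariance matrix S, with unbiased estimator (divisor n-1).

Step 1 — column means:
  mean(A) = (3 + 8 + 6 + 8) / 4 = 25/4 = 6.25
  mean(B) = (8 + 3 + 1 + 2) / 4 = 14/4 = 3.5

Step 2 — sample covariance S[i,j] = (1/(n-1)) · Σ_k (x_{k,i} - mean_i) · (x_{k,j} - mean_j), with n-1 = 3.
  S[A,A] = ((-3.25)·(-3.25) + (1.75)·(1.75) + (-0.25)·(-0.25) + (1.75)·(1.75)) / 3 = 16.75/3 = 5.5833
  S[A,B] = ((-3.25)·(4.5) + (1.75)·(-0.5) + (-0.25)·(-2.5) + (1.75)·(-1.5)) / 3 = -17.5/3 = -5.8333
  S[B,B] = ((4.5)·(4.5) + (-0.5)·(-0.5) + (-2.5)·(-2.5) + (-1.5)·(-1.5)) / 3 = 29/3 = 9.6667

S is symmetric (S[j,i] = S[i,j]). Assembling:

S = [[5.5833, -5.8333],
 [-5.8333, 9.6667]]


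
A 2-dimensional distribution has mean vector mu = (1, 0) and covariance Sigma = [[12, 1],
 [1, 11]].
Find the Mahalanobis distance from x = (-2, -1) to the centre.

Step 1 — centre the observation: (x - mu) = (-3, -1).

Step 2 — invert Sigma. det(Sigma) = 12·11 - (1)² = 131.
  Sigma^{-1} = (1/det) · [[d, -b], [-b, a]] = [[0.084, -0.0076],
 [-0.0076, 0.0916]].

Step 3 — form the quadratic (x - mu)^T · Sigma^{-1} · (x - mu):
  Sigma^{-1} · (x - mu) = (-0.2443, -0.0687).
  (x - mu)^T · [Sigma^{-1} · (x - mu)] = (-3)·(-0.2443) + (-1)·(-0.0687) = 0.8015.

Step 4 — take square root: d = √(0.8015) ≈ 0.8953.

d(x, mu) = √(0.8015) ≈ 0.8953


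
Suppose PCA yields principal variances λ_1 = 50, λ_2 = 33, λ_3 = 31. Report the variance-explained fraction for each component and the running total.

Step 1 — total variance = trace(Sigma) = Σ λ_i = 50 + 33 + 31 = 114.

Step 2 — fraction explained by component i = λ_i / Σ λ:
  PC1: 50/114 = 0.4386
  PC2: 33/114 = 0.2895
  PC3: 31/114 = 0.2719

Step 3 — cumulative fraction after k components = (λ_1 + ... + λ_k) / Σ λ:
  k = 1: 50/114 = 0.4386
  k = 2: (50 + 33)/114 = 83/114 = 0.7281
  k = 3: (50 + 33 + 31)/114 = 114/114 = 1

Summary (fraction, with percent):

explained: PC1 0.4386 (43.86%), PC2 0.2895 (28.95%), PC3 0.2719 (27.19%);  cumulative: 0.4386, 0.7281, 1


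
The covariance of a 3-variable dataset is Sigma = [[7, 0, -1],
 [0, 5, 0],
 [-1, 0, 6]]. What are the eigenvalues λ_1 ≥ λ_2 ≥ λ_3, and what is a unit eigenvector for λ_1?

Step 1 — characteristic polynomial p(λ) = det(λI - Sigma) = λ³ - tr·λ² + c_1·λ - det, where tr = trace, c_1 = sum of the principal 2×2 minors, det = det(Sigma):
  tr = 7 + 5 + 6 = 18,
  c_1 = (7·5 - (0)²) + (7·6 - (-1)²) + (5·6 - (0)²) = 35 + 41 + 30 = 106,
  det = 7·(5·6 - (0)²) - (0)·((0)·6 - (0)·(-1)) + (-1)·((0)·(0) - 5·(-1)) = 7·(30) - (0)·(0) + (-1)·(5) = 205.
  So p(λ) = λ³ - 18λ² + 106λ - 205.
Step 2 — look for an integer root (rational root theorem: any rational root is an integer divisor of 205). Testing λ = 5:
  p(5) = 125 - 450 + 530 - 205 = 0  ✓
  Dividing out (λ - 5): p(λ) = (λ - 5)(λ² - 13λ + 41).
Step 3 — remaining eigenvalues from the quadratic λ² - 13λ + 41 = 0:
  Δ = 13² - 4·41 = 169 - 164 = 5,  λ = (13 ± √5)/2 = (13 ± 2.2361)/2 ≈ 7.618 or 5.382.
  Sorted: λ_1 = 7.618,  λ_2 = 5.382,  λ_3 = 5  (check: sum = 18 = tr ✓).

Step 4 — unit eigenvector for λ_1 ≈ 7.618: v spans the null space of (Sigma - λ_1 I), whose rows are
  r_1 = (-0.618, 0, -1),  r_2 = (0, -2.618, 0),  r_3 = (-1, 0, -1.618).
  v is orthogonal to every row, so take v ∝ r_1 × r_2 = ((0)·(0) - (-1)·(-2.618), (-1)·(0) - (-0.618)·(0), (-0.618)·(-2.618) - (0)·(0)) ≈ (-2.618, 0, 1.618).
  Rescale (multiply by -1 so the first nonzero entry is positive): u = (2.618, 0, -1.618).
  ||u|| = √((2.618)² + (0)² + (-1.618)²) = √(9.4721) ≈ 3.0777,  v_1 = u/||u|| ≈ (0.8507, 0, -0.5257) (||v_1|| = 1).

λ_1 = 7.618,  λ_2 = 5.382,  λ_3 = 5;  v_1 ≈ (0.8507, 0, -0.5257)


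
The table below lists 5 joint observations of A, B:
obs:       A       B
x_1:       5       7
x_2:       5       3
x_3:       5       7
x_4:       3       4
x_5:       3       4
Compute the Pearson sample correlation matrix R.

Step 1 — column means:
  mean(A) = (5 + 5 + 5 + 3 + 3) / 5 = 21/5 = 4.2
  mean(B) = (7 + 3 + 7 + 4 + 4) / 5 = 25/5 = 5

Step 2 — sample variances and covariances s[i,j] = (1/(n-1)) · Σ_k (x_{k,i} - mean_i) · (x_{k,j} - mean_j), with n-1 = 4:
  s[A,A] = ((0.8)·(0.8) + (0.8)·(0.8) + (0.8)·(0.8) + (-1.2)·(-1.2) + (-1.2)·(-1.2)) / 4 = 4.8/4 = 1.2
  s[A,B] = ((0.8)·(2) + (0.8)·(-2) + (0.8)·(2) + (-1.2)·(-1) + (-1.2)·(-1)) / 4 = 4/4 = 1
  s[B,B] = ((2)·(2) + (-2)·(-2) + (2)·(2) + (-1)·(-1) + (-1)·(-1)) / 4 = 14/4 = 3.5
  Sample standard deviations s_i = √(s[i,i]):
  s(A) = √(1.2) = 1.0954
  s(B) = √(3.5) = 1.8708

Step 3 — r_{ij} = s_{ij} / (s_i · s_j):
  r[A,A] = 1 (diagonal).
  r[A,B] = 1 / (1.0954 · 1.8708) = 1 / 2.0494 = 0.488
  r[B,B] = 1 (diagonal).

R is symmetric with unit diagonal. Assembling:

R = [[1, 0.488],
 [0.488, 1]]


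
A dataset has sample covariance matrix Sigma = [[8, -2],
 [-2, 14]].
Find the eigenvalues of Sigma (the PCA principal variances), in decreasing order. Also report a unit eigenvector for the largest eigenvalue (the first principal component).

Step 1 — characteristic polynomial of 2×2 Sigma:
  det(Sigma - λI) = λ² - trace · λ + det = 0.
  trace = 8 + 14 = 22, det = 8·14 - (-2)² = 108.
Step 2 — discriminant:
  Δ = trace² - 4·det = 484 - 432 = 52.
Step 3 — eigenvalues:
  λ = (trace ± √Δ)/2 = (22 ± 7.2111)/2,
  λ_1 = 14.6056,  λ_2 = 7.3944.

Step 4 — unit eigenvector for λ_1: solve (Sigma - λ_1 I)v = 0. First row:
  (8 - 14.6056)·v_x + (-2)·v_y = 0, i.e. (-6.6056)·v_x + (-2)·v_y = 0,
  so v ∝ (b, λ_1 - a) = (-2, 6.6056); multiply by -1 so the first entry is positive: u = (2, -6.6056).
  ||u|| = √((2)² + (-6.6056)²) = √(47.6333) ≈ 6.9017,
  v_1 = u/||u|| ≈ (0.2898, -0.9571) (||v_1|| = 1).

λ_1 = 14.6056,  λ_2 = 7.3944;  v_1 ≈ (0.2898, -0.9571)


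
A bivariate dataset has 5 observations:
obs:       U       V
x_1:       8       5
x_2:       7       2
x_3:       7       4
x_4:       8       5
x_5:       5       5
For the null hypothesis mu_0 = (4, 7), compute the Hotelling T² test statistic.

Step 1 — sample mean vector:
  mean(U) = (8 + 7 + 7 + 8 + 5) / 5 = 35/5 = 7
  mean(V) = (5 + 2 + 4 + 5 + 5) / 5 = 21/5 = 4.2
  x̄ = (7, 4.2),  deviation x̄ - mu_0 = (7, 4.2) - (4, 7) = (3, -2.8).

Step 2 — sample covariance matrix, S[i,j] = (1/(n-1)) · Σ_k (x_{k,i} - mean_i) · (x_{k,j} - mean_j), divisor n-1 = 4:
  S[U,U] = ((1)·(1) + (0)·(0) + (0)·(0) + (1)·(1) + (-2)·(-2)) / 4 = 6/4 = 1.5
  S[U,V] = ((1)·(0.8) + (0)·(-2.2) + (0)·(-0.2) + (1)·(0.8) + (-2)·(0.8)) / 4 = 0/4 = 0
  S[V,V] = ((0.8)·(0.8) + (-2.2)·(-2.2) + (-0.2)·(-0.2) + (0.8)·(0.8) + (0.8)·(0.8)) / 4 = 6.8/4 = 1.7
  S = [[1.5, 0],
 [0, 1.7]].

Step 3 — invert S. det(S) = 1.5·1.7 - (0)² = 2.55.
  S^{-1} = (1/det) · [[d, -b], [-b, a]] = [[0.6667, 0],
 [0, 0.5882]].

Step 4 — quadratic form (x̄ - mu_0)^T · S^{-1} · (x̄ - mu_0):
  S^{-1} · (x̄ - mu_0) = (2, -1.6471),
  (x̄ - mu_0)^T · [...] = (3)·(2) + (-2.8)·(-1.6471) = 10.6118.

Step 5 — scale by n: T² = 5 · 10.6118 = 53.0588.

T² ≈ 53.0588


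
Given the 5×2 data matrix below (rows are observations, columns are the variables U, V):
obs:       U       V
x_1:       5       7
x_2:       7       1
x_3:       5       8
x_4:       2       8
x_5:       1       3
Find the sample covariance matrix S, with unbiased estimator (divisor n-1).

Step 1 — column means:
  mean(U) = (5 + 7 + 5 + 2 + 1) / 5 = 20/5 = 4
  mean(V) = (7 + 1 + 8 + 8 + 3) / 5 = 27/5 = 5.4

Step 2 — sample covariance S[i,j] = (1/(n-1)) · Σ_k (x_{k,i} - mean_i) · (x_{k,j} - mean_j), with n-1 = 4.
  S[U,U] = ((1)·(1) + (3)·(3) + (1)·(1) + (-2)·(-2) + (-3)·(-3)) / 4 = 24/4 = 6
  S[U,V] = ((1)·(1.6) + (3)·(-4.4) + (1)·(2.6) + (-2)·(2.6) + (-3)·(-2.4)) / 4 = -7/4 = -1.75
  S[V,V] = ((1.6)·(1.6) + (-4.4)·(-4.4) + (2.6)·(2.6) + (2.6)·(2.6) + (-2.4)·(-2.4)) / 4 = 41.2/4 = 10.3

S is symmetric (S[j,i] = S[i,j]). Assembling:

S = [[6, -1.75],
 [-1.75, 10.3]]
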